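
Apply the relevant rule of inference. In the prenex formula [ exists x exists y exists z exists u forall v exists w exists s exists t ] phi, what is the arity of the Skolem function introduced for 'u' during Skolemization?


Quantifier prefix: exists x exists y exists z exists u forall v exists w exists s exists t
'u' is existentially quantified at position 4.
No universal quantifiers precede it.
Skolem function arity = 0 (a Skolem constant)

0


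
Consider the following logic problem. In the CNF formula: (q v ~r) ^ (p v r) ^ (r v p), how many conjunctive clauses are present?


A CNF formula is a conjunction of clauses.
Clauses are separated by ^.
Counting the conjuncts: 3 clauses.

3


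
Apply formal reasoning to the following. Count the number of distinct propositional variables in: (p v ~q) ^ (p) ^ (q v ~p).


Identify each variable that appears in the formula.
Variables found: p, q
Count = 2

2


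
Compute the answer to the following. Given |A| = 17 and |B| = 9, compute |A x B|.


The Cartesian product A x B contains all ordered pairs (a, b).
|A x B| = |A| * |B| = 17 * 9 = 153

153


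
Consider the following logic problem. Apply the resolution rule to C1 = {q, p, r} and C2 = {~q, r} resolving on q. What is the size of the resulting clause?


Remove q from C1 and ~q from C2.
C1 remainder: {p, r}
C2 remainder: {r}
Union (resolvent): {p, r}
Resolvent has 2 literal(s).

2


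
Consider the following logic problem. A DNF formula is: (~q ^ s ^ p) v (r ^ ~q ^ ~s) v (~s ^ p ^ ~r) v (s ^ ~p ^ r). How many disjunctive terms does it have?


A DNF formula is a disjunction of terms (conjunctions).
Terms are separated by v.
Counting the disjuncts: 4 terms.

4


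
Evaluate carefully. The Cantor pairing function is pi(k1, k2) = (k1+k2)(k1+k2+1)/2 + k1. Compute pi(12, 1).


k1 + k2 = 13
(k1+k2)(k1+k2+1)/2 = 13 * 14 / 2 = 91
pi = 91 + 12 = 103

103


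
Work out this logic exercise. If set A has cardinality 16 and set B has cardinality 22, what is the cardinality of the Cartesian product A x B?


The Cartesian product A x B contains all ordered pairs (a, b).
|A x B| = |A| * |B| = 16 * 22 = 352

352


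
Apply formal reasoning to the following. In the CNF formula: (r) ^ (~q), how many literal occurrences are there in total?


Counting literals in each clause:
Clause 1: 1 literal(s)
Clause 2: 1 literal(s)
Total = 2

2


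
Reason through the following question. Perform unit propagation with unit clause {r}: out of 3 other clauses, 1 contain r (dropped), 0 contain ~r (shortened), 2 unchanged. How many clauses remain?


Satisfied (removed): 1
Shortened (remain): 0
Unchanged (remain): 2
Remaining = 0 + 2 = 2

2


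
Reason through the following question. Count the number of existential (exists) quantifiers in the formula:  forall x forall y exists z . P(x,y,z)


Quantifier prefix: forall x forall y exists z
Mark each quantifier type:
  U U E
Universal count = 2, Existential count = 1
Asked for existential (exists) quantifiers: 1

1


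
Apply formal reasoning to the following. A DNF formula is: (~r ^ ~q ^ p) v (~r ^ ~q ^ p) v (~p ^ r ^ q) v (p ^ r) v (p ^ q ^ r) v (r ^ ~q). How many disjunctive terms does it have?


A DNF formula is a disjunction of terms (conjunctions).
Terms are separated by v.
Counting the disjuncts: 6 terms.

6


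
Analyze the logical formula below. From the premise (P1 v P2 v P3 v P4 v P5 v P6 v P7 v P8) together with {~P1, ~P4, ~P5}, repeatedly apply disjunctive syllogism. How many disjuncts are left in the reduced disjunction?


Original disjuncts (8): P1, P2, P3, P4, P5, P6, P7, P8
Negated (eliminate): ~P1, ~P4, ~P5
Remaining disjuncts: P2, P3, P6, P7, P8
Count = 8 - 3 = 5

5


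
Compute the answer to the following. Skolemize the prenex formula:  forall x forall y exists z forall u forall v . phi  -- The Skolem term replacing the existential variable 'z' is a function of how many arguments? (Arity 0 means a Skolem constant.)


Quantifier prefix: forall x forall y exists z forall u forall v
'z' is existentially quantified at position 3.
Universal variables preceding it: x, y
Skolem function arity = 2

2


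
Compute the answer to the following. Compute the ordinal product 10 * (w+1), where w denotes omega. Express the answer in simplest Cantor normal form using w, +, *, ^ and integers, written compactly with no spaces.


Compute 10 * (w+1).
Ordinal * is associative and left-distributive over +, but NOT commutative; for finite n>1, n*w = w but w*n stays w*n.
By left-distributivity: 10 * (w+1) = 10*w + 10*1 = w + 10 = w+10.
Result = w+10

w+10


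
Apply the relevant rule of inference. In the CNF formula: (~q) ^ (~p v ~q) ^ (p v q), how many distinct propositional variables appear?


Identify each variable that appears in the formula.
Variables found: p, q
Count = 2

2


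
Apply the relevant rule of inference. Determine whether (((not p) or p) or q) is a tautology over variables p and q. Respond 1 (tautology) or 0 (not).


Check all 4 assignments:
p=0, q=0: 1
p=0, q=1: 1
p=1, q=0: 1
p=1, q=1: 1
Satisfying count = 4/4.
Tautology iff count = 4: yes.

1


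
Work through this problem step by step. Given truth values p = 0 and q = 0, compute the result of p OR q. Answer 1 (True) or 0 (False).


p = 0, q = 0
Operation: p OR q
Evaluate: 0 OR 0 = 0

0


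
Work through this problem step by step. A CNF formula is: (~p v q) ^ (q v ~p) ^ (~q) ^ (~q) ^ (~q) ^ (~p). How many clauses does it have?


A CNF formula is a conjunction of clauses.
Clauses are separated by ^.
Counting the conjuncts: 6 clauses.

6


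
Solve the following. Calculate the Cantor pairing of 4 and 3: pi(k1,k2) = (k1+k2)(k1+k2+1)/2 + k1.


k1 + k2 = 7
(k1+k2)(k1+k2+1)/2 = 7 * 8 / 2 = 28
pi = 28 + 4 = 32

32


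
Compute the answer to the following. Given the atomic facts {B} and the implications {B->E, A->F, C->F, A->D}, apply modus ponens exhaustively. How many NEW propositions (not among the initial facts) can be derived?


Initial facts: {B}
Apply modus ponens to closure:
  B and B->E  =>  E
Final known: {B, E}
New propositions: {E}
Count = 1

1


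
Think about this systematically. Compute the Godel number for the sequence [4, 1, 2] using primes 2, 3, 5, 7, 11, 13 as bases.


Encode each element as an exponent of the corresponding prime:
  2^4 = 16
  3^1 = 3
  5^2 = 25
Product = 16 * 3 * 25 = 1200

1200


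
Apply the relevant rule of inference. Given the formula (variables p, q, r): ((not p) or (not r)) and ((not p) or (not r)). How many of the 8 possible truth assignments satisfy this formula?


Evaluate all 8 assignments for p, q, r:
p=0, q=0, r=0: 1
p=0, q=0, r=1: 1
p=0, q=1, r=0: 1
p=0, q=1, r=1: 1
p=1, q=0, r=0: 1
p=1, q=0, r=1: 0
p=1, q=1, r=0: 1
p=1, q=1, r=1: 0
Satisfying count = 6

6


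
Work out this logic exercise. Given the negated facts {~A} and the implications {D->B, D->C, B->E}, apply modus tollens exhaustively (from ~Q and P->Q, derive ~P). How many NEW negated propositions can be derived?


Initial negated facts: {~A}
Apply modus tollens to closure:
  (no implication fires)
Final negated: {~A}
New negations: {(none)}
Count = 0

0


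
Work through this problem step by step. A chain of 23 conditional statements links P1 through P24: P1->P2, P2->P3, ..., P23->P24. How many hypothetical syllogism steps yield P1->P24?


With 23 implications in a chain connecting 24 propositions:
P1->P2, P2->P3, ..., P23->P24
Steps needed = (number of implications) - 1 = 23 - 1 = 22

22


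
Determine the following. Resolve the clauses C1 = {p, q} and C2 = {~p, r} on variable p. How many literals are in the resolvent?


Remove p from C1 and ~p from C2.
C1 remainder: {q}
C2 remainder: {r}
Union (resolvent): {q, r}
Resolvent has 2 literal(s).

2


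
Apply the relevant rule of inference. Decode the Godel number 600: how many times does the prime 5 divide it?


Factorize 600 by dividing by 5 repeatedly.
Division steps: 5 divides 600 exactly 2 time(s).
Exponent of 5 = 2

2


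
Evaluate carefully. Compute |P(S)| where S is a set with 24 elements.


The power set of a set with n elements has 2^n elements.
|P(S)| = 2^24 = 16777216

16777216


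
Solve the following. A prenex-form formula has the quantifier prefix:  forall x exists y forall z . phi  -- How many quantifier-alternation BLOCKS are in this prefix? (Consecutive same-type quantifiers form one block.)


Quantifier-type sequence: A E A  (A=forall, E=exists)
Group into maximal same-type runs:
  Ax1 | Ex1 | Ax1
Number of blocks = 3

3


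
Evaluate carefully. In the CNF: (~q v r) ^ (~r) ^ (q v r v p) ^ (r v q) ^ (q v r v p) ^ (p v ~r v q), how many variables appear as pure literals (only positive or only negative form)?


Check each variable for pure literal status:
p: pure positive
q: mixed (not pure)
r: mixed (not pure)
Pure literal count = 1

1


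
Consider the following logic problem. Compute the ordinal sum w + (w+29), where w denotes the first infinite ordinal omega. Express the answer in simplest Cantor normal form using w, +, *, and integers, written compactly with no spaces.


Compute w + (w+29).
Ordinal + is associative but NOT commutative; for finite n>0, n + w = w but w + n stays w+n.
w + (w+29) = (w+w) + 29 = w*2+29.
Result = w*2+29

w*2+29


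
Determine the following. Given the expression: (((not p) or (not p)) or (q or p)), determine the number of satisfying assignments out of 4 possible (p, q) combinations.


Check all 4 assignments:
p=0, q=0: 1
p=0, q=1: 1
p=1, q=0: 1
p=1, q=1: 1
Count of True = 4

4


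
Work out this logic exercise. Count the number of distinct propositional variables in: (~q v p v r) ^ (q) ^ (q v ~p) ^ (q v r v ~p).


Identify each variable that appears in the formula.
Variables found: p, q, r
Count = 3

3


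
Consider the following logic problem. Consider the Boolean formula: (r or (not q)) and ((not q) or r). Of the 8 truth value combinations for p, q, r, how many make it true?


Evaluate all 8 assignments for p, q, r:
p=0, q=0, r=0: 1
p=0, q=0, r=1: 1
p=0, q=1, r=0: 0
p=0, q=1, r=1: 1
p=1, q=0, r=0: 1
p=1, q=0, r=1: 1
p=1, q=1, r=0: 0
p=1, q=1, r=1: 1
Satisfying count = 6

6


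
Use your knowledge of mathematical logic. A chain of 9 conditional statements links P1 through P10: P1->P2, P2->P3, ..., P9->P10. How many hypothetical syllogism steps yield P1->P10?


With 9 implications in a chain connecting 10 propositions:
P1->P2, P2->P3, ..., P9->P10
Steps needed = (number of implications) - 1 = 9 - 1 = 8

8


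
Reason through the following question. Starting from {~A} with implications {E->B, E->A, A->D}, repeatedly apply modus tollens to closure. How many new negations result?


Initial negated facts: {~A}
Apply modus tollens to closure:
  ~A and E->A  =>  ~E
Final negated: {~A, ~E}
New negations: {~E}
Count = 1

1


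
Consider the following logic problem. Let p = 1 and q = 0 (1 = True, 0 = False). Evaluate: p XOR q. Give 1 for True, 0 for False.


p = 1, q = 0
Operation: p XOR q
Evaluate: 1 XOR 0 = 1

1


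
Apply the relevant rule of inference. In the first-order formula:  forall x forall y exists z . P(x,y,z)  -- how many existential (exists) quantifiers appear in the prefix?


Quantifier prefix: forall x forall y exists z
Mark each quantifier type:
  U U E
Universal count = 2, Existential count = 1
Asked for existential (exists) quantifiers: 1

1


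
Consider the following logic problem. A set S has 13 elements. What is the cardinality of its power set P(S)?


The power set of a set with n elements has 2^n elements.
|P(S)| = 2^13 = 8192

8192


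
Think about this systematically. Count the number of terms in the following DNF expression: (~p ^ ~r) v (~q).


A DNF formula is a disjunction of terms (conjunctions).
Terms are separated by v.
Counting the disjuncts: 2 terms.

2


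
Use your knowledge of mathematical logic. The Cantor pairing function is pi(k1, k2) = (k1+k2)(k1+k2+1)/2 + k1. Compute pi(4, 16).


k1 + k2 = 20
(k1+k2)(k1+k2+1)/2 = 20 * 21 / 2 = 210
pi = 210 + 4 = 214

214


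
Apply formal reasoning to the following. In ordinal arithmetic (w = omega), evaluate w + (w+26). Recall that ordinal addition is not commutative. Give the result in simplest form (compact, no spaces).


Compute w + (w+26).
Ordinal + is associative but NOT commutative; for finite n>0, n + w = w but w + n stays w+n.
w + (w+26) = (w+w) + 26 = w*2+26.
Result = w*2+26

w*2+26


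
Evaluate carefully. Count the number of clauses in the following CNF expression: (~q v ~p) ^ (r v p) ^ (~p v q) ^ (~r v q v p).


A CNF formula is a conjunction of clauses.
Clauses are separated by ^.
Counting the conjuncts: 4 clauses.

4


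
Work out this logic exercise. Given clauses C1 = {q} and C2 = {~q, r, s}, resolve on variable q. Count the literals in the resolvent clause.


Remove q from C1 and ~q from C2.
C1 remainder: {}
C2 remainder: {r, s}
Union (resolvent): {r, s}
Resolvent has 2 literal(s).

2


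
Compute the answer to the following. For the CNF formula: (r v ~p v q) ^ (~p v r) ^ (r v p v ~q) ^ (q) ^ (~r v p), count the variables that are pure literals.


Check each variable for pure literal status:
p: mixed (not pure)
q: mixed (not pure)
r: mixed (not pure)
Pure literal count = 0

0


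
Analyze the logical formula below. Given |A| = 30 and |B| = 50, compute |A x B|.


The Cartesian product A x B contains all ordered pairs (a, b).
|A x B| = |A| * |B| = 30 * 50 = 1500

1500


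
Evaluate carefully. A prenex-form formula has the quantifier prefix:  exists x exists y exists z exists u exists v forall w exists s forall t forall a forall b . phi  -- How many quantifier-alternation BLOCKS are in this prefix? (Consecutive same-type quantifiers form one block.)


Quantifier-type sequence: E E E E E A E A A A  (A=forall, E=exists)
Group into maximal same-type runs:
  Ex5 | Ax1 | Ex1 | Ax3
Number of blocks = 4

4


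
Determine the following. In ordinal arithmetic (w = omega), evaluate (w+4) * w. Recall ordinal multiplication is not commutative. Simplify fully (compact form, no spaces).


Compute (w+4) * w.
Ordinal * is associative and left-distributive over +, but NOT commutative; for finite n>1, n*w = w but w*n stays w*n.
(w+4) * w = sup{(w+4)*k : k<w} = sup{w*k+4} = w^2 (the +4 tail is absorbed in the limit).
Result = w^2

w^2


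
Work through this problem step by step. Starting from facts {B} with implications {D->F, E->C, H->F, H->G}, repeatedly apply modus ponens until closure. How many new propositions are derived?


Initial facts: {B}
Apply modus ponens to closure:
  (no implication fires)
Final known: {B}
New propositions: {(none)}
Count = 0

0


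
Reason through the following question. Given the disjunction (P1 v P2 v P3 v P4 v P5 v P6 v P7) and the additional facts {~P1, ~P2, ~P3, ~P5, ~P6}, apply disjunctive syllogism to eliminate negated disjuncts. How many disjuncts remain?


Original disjuncts (7): P1, P2, P3, P4, P5, P6, P7
Negated (eliminate): ~P1, ~P2, ~P3, ~P5, ~P6
Remaining disjuncts: P4, P7
Count = 7 - 5 = 2

2


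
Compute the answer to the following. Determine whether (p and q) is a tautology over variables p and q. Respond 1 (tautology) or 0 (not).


Check all 4 assignments:
p=0, q=0: 0
p=0, q=1: 0
p=1, q=0: 0
p=1, q=1: 1
Satisfying count = 1/4.
Tautology iff count = 4: no.

0


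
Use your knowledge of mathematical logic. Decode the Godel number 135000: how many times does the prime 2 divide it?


Factorize 135000 by dividing by 2 repeatedly.
Division steps: 2 divides 135000 exactly 3 time(s).
Exponent of 2 = 3

3


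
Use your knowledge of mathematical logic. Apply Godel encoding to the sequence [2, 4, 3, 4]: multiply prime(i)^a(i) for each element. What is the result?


Encode each element as an exponent of the corresponding prime:
  2^2 = 4
  3^4 = 81
  5^3 = 125
  7^4 = 2401
Product = 4 * 81 * 125 * 2401 = 97240500

97240500


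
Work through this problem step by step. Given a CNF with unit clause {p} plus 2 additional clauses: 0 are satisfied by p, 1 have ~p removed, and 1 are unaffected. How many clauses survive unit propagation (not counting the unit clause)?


Satisfied (removed): 0
Shortened (remain): 1
Unchanged (remain): 1
Remaining = 1 + 1 = 2

2


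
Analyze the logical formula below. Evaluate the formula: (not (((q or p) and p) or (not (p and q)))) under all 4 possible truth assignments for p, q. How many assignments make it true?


Check all 4 assignments:
p=0, q=0: 0
p=0, q=1: 0
p=1, q=0: 0
p=1, q=1: 0
Count of True = 0

0


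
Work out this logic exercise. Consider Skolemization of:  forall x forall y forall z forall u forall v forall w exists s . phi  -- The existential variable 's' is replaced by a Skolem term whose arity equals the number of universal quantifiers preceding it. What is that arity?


Quantifier prefix: forall x forall y forall z forall u forall v forall w exists s
's' is existentially quantified at position 7.
Universal variables preceding it: x, y, z, u, v, w
Skolem function arity = 6

6


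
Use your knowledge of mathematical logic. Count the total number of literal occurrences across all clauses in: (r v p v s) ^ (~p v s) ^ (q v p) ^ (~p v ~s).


Counting literals in each clause:
Clause 1: 3 literal(s)
Clause 2: 2 literal(s)
Clause 3: 2 literal(s)
Clause 4: 2 literal(s)
Total = 9

9


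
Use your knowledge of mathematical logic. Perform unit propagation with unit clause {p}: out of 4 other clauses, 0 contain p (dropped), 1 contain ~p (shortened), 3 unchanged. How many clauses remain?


Satisfied (removed): 0
Shortened (remain): 1
Unchanged (remain): 3
Remaining = 1 + 3 = 4

4


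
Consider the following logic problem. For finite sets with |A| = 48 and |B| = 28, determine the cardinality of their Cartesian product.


The Cartesian product A x B contains all ordered pairs (a, b).
|A x B| = |A| * |B| = 48 * 28 = 1344

1344


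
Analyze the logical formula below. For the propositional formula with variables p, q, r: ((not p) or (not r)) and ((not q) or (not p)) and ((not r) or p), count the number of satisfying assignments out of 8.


Evaluate all 8 assignments for p, q, r:
p=0, q=0, r=0: 1
p=0, q=0, r=1: 0
p=0, q=1, r=0: 1
p=0, q=1, r=1: 0
p=1, q=0, r=0: 1
p=1, q=0, r=1: 0
p=1, q=1, r=0: 0
p=1, q=1, r=1: 0
Satisfying count = 3

3


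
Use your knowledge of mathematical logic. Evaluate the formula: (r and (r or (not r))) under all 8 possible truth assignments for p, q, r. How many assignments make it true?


Check all 8 assignments:
p=0, q=0, r=0: 0
p=0, q=0, r=1: 1
p=0, q=1, r=0: 0
p=0, q=1, r=1: 1
p=1, q=0, r=0: 0
p=1, q=0, r=1: 1
p=1, q=1, r=0: 0
p=1, q=1, r=1: 1
Count of True = 4

4


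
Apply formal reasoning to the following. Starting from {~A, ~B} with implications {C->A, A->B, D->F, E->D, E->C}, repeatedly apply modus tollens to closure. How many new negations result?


Initial negated facts: {~A, ~B}
Apply modus tollens to closure:
  ~A and C->A  =>  ~C
  ~C and E->C  =>  ~E
Final negated: {~A, ~B, ~C, ~E}
New negations: {~C, ~E}
Count = 2

2


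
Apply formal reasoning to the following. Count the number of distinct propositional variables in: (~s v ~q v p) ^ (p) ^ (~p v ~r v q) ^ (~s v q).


Identify each variable that appears in the formula.
Variables found: p, q, r, s
Count = 4

4


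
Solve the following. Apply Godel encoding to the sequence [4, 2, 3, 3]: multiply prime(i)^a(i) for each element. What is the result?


Encode each element as an exponent of the corresponding prime:
  2^4 = 16
  3^2 = 9
  5^3 = 125
  7^3 = 343
Product = 16 * 9 * 125 * 343 = 6174000

6174000


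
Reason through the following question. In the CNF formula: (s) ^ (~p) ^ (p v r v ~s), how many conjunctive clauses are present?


A CNF formula is a conjunction of clauses.
Clauses are separated by ^.
Counting the conjuncts: 3 clauses.

3


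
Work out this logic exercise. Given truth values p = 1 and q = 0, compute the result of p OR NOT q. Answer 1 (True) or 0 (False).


p = 1, q = 0
Operation: p OR NOT q
Evaluate: 1 OR NOT 0 = 1

1


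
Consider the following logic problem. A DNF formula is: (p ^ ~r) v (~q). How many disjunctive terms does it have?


A DNF formula is a disjunction of terms (conjunctions).
Terms are separated by v.
Counting the disjuncts: 2 terms.

2


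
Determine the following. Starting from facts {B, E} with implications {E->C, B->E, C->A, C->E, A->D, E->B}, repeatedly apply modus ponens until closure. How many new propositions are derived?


Initial facts: {B, E}
Apply modus ponens to closure:
  E and E->C  =>  C
  C and C->A  =>  A
  A and A->D  =>  D
Final known: {A, B, C, D, E}
New propositions: {A, C, D}
Count = 3

3


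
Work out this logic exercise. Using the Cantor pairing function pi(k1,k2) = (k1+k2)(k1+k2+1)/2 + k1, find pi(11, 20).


k1 + k2 = 31
(k1+k2)(k1+k2+1)/2 = 31 * 32 / 2 = 496
pi = 496 + 11 = 507

507


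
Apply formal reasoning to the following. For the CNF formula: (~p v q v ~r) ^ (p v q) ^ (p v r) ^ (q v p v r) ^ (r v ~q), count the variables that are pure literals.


Check each variable for pure literal status:
p: mixed (not pure)
q: mixed (not pure)
r: mixed (not pure)
Pure literal count = 0

0


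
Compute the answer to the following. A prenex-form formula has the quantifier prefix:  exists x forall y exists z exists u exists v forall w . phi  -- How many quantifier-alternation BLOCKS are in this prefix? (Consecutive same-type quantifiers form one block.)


Quantifier-type sequence: E A E E E A  (A=forall, E=exists)
Group into maximal same-type runs:
  Ex1 | Ax1 | Ex3 | Ax1
Number of blocks = 4

4


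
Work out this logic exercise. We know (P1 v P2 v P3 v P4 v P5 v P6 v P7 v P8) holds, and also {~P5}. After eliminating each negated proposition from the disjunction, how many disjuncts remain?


Original disjuncts (8): P1, P2, P3, P4, P5, P6, P7, P8
Negated (eliminate): ~P5
Remaining disjuncts: P1, P2, P3, P4, P6, P7, P8
Count = 8 - 1 = 7

7


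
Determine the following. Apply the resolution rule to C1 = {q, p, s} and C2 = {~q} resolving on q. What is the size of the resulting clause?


Remove q from C1 and ~q from C2.
C1 remainder: {p, s}
C2 remainder: {}
Union (resolvent): {p, s}
Resolvent has 2 literal(s).

2


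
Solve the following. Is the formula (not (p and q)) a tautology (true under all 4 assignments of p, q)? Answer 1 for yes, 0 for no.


Check all 4 assignments:
p=0, q=0: 1
p=0, q=1: 1
p=1, q=0: 1
p=1, q=1: 0
Satisfying count = 3/4.
Tautology iff count = 4: no.

0


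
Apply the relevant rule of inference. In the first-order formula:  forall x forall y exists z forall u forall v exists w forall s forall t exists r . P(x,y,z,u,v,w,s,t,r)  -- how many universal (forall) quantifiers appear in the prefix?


Quantifier prefix: forall x forall y exists z forall u forall v exists w forall s forall t exists r
Mark each quantifier type:
  U U E U U E U U E
Universal count = 6, Existential count = 3
Asked for universal (forall) quantifiers: 6

6


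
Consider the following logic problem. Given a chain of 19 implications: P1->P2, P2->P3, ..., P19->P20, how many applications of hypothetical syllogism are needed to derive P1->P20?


With 19 implications in a chain connecting 20 propositions:
P1->P2, P2->P3, ..., P19->P20
Steps needed = (number of implications) - 1 = 19 - 1 = 18

18


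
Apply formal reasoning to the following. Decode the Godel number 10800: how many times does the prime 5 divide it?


Factorize 10800 by dividing by 5 repeatedly.
Division steps: 5 divides 10800 exactly 2 time(s).
Exponent of 5 = 2

2


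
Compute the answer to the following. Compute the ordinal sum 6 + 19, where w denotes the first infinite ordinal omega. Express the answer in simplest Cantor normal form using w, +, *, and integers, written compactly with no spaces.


Compute 6 + 19.
Ordinal + is associative but NOT commutative; for finite n>0, n + w = w but w + n stays w+n.
Both operands finite; ordinal + agrees with natural +: 6 + 19 = 25.
Result = 25

25


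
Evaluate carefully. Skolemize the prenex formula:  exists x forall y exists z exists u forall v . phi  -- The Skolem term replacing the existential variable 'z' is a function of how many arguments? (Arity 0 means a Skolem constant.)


Quantifier prefix: exists x forall y exists z exists u forall v
'z' is existentially quantified at position 3.
Universal variables preceding it: y
Skolem function arity = 1

1


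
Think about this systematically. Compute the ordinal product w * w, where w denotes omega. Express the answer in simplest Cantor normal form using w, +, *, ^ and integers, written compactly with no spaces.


Compute w * w.
Ordinal * is associative and left-distributive over +, but NOT commutative; for finite n>1, n*w = w but w*n stays w*n.
w * w = w^2 by definition.
Result = w^2

w^2


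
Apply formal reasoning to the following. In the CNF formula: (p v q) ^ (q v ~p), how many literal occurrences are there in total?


Counting literals in each clause:
Clause 1: 2 literal(s)
Clause 2: 2 literal(s)
Total = 4

4


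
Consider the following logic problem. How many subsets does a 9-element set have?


The power set of a set with n elements has 2^n elements.
|P(S)| = 2^9 = 512

512


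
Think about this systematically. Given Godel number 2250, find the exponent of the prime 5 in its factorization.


Factorize 2250 by dividing by 5 repeatedly.
Division steps: 5 divides 2250 exactly 3 time(s).
Exponent of 5 = 3

3


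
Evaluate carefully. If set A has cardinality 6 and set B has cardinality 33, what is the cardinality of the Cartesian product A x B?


The Cartesian product A x B contains all ordered pairs (a, b).
|A x B| = |A| * |B| = 6 * 33 = 198

198


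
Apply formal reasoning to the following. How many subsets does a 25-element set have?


The power set of a set with n elements has 2^n elements.
|P(S)| = 2^25 = 33554432

33554432


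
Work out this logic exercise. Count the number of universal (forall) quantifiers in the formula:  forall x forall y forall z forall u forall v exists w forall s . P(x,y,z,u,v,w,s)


Quantifier prefix: forall x forall y forall z forall u forall v exists w forall s
Mark each quantifier type:
  U U U U U E U
Universal count = 6, Existential count = 1
Asked for universal (forall) quantifiers: 6

6


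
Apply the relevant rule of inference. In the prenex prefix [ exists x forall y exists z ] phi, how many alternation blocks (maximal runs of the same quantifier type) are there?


Quantifier-type sequence: E A E  (A=forall, E=exists)
Group into maximal same-type runs:
  Ex1 | Ax1 | Ex1
Number of blocks = 3

3


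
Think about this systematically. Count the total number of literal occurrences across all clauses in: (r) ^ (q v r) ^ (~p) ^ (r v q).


Counting literals in each clause:
Clause 1: 1 literal(s)
Clause 2: 2 literal(s)
Clause 3: 1 literal(s)
Clause 4: 2 literal(s)
Total = 6

6


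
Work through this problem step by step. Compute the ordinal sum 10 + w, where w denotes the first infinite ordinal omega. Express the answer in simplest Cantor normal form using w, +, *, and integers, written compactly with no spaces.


Compute 10 + w.
Ordinal + is associative but NOT commutative; for finite n>0, n + w = w but w + n stays w+n.
Any finite left addend is absorbed by w on the right: 10 + w = w.
Result = w

w


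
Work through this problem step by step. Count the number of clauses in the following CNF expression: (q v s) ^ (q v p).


A CNF formula is a conjunction of clauses.
Clauses are separated by ^.
Counting the conjuncts: 2 clauses.

2


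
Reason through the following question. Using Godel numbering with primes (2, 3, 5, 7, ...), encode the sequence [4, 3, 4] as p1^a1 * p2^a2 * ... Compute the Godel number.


Encode each element as an exponent of the corresponding prime:
  2^4 = 16
  3^3 = 27
  5^4 = 625
Product = 16 * 27 * 625 = 270000

270000


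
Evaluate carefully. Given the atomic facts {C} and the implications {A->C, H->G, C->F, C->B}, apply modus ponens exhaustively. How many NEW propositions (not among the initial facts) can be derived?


Initial facts: {C}
Apply modus ponens to closure:
  C and C->F  =>  F
  C and C->B  =>  B
Final known: {B, C, F}
New propositions: {B, F}
Count = 2

2


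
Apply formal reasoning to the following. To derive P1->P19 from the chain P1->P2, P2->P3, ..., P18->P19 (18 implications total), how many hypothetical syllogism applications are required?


With 18 implications in a chain connecting 19 propositions:
P1->P2, P2->P3, ..., P18->P19
Steps needed = (number of implications) - 1 = 18 - 1 = 17

17


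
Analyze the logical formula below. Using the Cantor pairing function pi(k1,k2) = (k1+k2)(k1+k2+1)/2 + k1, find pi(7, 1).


k1 + k2 = 8
(k1+k2)(k1+k2+1)/2 = 8 * 9 / 2 = 36
pi = 36 + 7 = 43

43


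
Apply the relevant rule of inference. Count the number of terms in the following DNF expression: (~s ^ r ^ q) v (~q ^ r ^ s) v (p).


A DNF formula is a disjunction of terms (conjunctions).
Terms are separated by v.
Counting the disjuncts: 3 terms.

3


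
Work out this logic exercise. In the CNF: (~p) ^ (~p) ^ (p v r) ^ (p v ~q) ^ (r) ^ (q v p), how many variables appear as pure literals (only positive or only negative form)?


Check each variable for pure literal status:
p: mixed (not pure)
q: mixed (not pure)
r: pure positive
Pure literal count = 1

1


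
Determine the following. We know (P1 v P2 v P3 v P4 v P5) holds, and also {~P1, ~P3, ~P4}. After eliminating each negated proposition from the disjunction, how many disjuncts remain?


Original disjuncts (5): P1, P2, P3, P4, P5
Negated (eliminate): ~P1, ~P3, ~P4
Remaining disjuncts: P2, P5
Count = 5 - 3 = 2

2


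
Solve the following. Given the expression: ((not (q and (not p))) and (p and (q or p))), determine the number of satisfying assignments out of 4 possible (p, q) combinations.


Check all 4 assignments:
p=0, q=0: 0
p=0, q=1: 0
p=1, q=0: 1
p=1, q=1: 1
Count of True = 2

2


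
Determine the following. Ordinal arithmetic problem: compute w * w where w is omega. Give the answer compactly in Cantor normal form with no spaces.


Compute w * w.
Ordinal * is associative and left-distributive over +, but NOT commutative; for finite n>1, n*w = w but w*n stays w*n.
w * w = w^2 by definition.
Result = w^2

w^2


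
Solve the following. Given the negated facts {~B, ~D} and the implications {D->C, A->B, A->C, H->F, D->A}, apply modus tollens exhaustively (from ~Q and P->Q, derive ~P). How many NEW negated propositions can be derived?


Initial negated facts: {~B, ~D}
Apply modus tollens to closure:
  ~B and A->B  =>  ~A
Final negated: {~A, ~B, ~D}
New negations: {~A}
Count = 1

1


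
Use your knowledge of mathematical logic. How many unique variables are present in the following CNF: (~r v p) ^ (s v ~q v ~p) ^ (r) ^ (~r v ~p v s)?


Identify each variable that appears in the formula.
Variables found: p, q, r, s
Count = 4

4


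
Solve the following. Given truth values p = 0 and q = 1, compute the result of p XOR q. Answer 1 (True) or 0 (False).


p = 0, q = 1
Operation: p XOR q
Evaluate: 0 XOR 1 = 1

1


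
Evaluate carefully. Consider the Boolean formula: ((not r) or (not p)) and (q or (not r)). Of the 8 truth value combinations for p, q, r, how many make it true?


Evaluate all 8 assignments for p, q, r:
p=0, q=0, r=0: 1
p=0, q=0, r=1: 0
p=0, q=1, r=0: 1
p=0, q=1, r=1: 1
p=1, q=0, r=0: 1
p=1, q=0, r=1: 0
p=1, q=1, r=0: 1
p=1, q=1, r=1: 0
Satisfying count = 5

5


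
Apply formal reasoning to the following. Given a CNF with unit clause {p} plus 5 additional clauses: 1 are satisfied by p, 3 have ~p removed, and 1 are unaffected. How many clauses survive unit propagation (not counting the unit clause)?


Satisfied (removed): 1
Shortened (remain): 3
Unchanged (remain): 1
Remaining = 3 + 1 = 4

4


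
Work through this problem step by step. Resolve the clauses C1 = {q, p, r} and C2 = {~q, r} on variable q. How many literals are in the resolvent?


Remove q from C1 and ~q from C2.
C1 remainder: {p, r}
C2 remainder: {r}
Union (resolvent): {p, r}
Resolvent has 2 literal(s).

2


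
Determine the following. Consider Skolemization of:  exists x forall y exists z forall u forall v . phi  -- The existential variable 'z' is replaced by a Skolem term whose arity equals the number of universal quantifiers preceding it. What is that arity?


Quantifier prefix: exists x forall y exists z forall u forall v
'z' is existentially quantified at position 3.
Universal variables preceding it: y
Skolem function arity = 1

1


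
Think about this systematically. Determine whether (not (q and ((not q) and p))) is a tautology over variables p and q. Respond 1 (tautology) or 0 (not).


Check all 4 assignments:
p=0, q=0: 1
p=0, q=1: 1
p=1, q=0: 1
p=1, q=1: 1
Satisfying count = 4/4.
Tautology iff count = 4: yes.

1


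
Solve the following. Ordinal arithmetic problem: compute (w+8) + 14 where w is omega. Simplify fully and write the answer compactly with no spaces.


Compute (w+8) + 14.
Ordinal + is associative but NOT commutative; for finite n>0, n + w = w but w + n stays w+n.
By associativity: (w+8) + 14 = w + (8+14) = w+22.
Result = w+22

w+22


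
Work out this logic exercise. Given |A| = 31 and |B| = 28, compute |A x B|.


The Cartesian product A x B contains all ordered pairs (a, b).
|A x B| = |A| * |B| = 31 * 28 = 868

868


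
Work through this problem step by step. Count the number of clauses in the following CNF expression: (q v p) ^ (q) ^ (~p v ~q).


A CNF formula is a conjunction of clauses.
Clauses are separated by ^.
Counting the conjuncts: 3 clauses.

3


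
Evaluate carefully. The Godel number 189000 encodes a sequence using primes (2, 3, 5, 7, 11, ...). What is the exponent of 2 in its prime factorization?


Factorize 189000 by dividing by 2 repeatedly.
Division steps: 2 divides 189000 exactly 3 time(s).
Exponent of 2 = 3

3


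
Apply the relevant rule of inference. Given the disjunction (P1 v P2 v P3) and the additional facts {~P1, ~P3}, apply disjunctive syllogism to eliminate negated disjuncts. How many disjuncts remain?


Original disjuncts (3): P1, P2, P3
Negated (eliminate): ~P1, ~P3
Remaining disjuncts: P2
Count = 3 - 2 = 1

1


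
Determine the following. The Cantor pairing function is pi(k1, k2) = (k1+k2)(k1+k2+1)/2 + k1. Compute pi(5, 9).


k1 + k2 = 14
(k1+k2)(k1+k2+1)/2 = 14 * 15 / 2 = 105
pi = 105 + 5 = 110

110


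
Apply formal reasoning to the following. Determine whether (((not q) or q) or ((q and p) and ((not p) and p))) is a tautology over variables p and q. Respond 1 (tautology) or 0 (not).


Check all 4 assignments:
p=0, q=0: 1
p=0, q=1: 1
p=1, q=0: 1
p=1, q=1: 1
Satisfying count = 4/4.
Tautology iff count = 4: yes.

1


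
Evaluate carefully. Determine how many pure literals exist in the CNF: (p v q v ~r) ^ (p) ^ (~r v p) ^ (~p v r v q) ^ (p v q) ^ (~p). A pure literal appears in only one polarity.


Check each variable for pure literal status:
p: mixed (not pure)
q: pure positive
r: mixed (not pure)
Pure literal count = 1

1


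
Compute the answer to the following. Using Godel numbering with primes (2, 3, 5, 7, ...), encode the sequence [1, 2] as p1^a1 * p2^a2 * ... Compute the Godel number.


Encode each element as an exponent of the corresponding prime:
  2^1 = 2
  3^2 = 9
Product = 2 * 9 = 18

18


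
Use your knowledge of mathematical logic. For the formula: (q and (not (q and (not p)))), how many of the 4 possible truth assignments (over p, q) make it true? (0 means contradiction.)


Check all 4 assignments:
p=0, q=0: 0
p=0, q=1: 0
p=1, q=0: 0
p=1, q=1: 1
Count of True = 1

1


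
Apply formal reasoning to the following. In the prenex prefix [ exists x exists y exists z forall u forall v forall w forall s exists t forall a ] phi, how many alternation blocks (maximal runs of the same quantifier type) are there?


Quantifier-type sequence: E E E A A A A E A  (A=forall, E=exists)
Group into maximal same-type runs:
  Ex3 | Ax4 | Ex1 | Ax1
Number of blocks = 4

4


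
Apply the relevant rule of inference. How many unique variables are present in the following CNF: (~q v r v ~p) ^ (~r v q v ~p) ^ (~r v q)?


Identify each variable that appears in the formula.
Variables found: p, q, r
Count = 3

3


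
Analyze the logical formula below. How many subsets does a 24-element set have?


The power set of a set with n elements has 2^n elements.
|P(S)| = 2^24 = 16777216

16777216


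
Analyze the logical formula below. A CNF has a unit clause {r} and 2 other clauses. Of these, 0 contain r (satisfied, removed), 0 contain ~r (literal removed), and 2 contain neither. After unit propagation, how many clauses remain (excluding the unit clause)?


Satisfied (removed): 0
Shortened (remain): 0
Unchanged (remain): 2
Remaining = 0 + 2 = 2

2


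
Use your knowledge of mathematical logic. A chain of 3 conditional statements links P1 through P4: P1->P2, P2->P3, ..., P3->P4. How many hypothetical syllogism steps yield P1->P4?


With 3 implications in a chain connecting 4 propositions:
P1->P2, P2->P3, ..., P3->P4
Steps needed = (number of implications) - 1 = 3 - 1 = 2

2


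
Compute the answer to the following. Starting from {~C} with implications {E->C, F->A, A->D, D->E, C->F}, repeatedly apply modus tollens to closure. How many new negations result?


Initial negated facts: {~C}
Apply modus tollens to closure:
  ~C and E->C  =>  ~E
  ~E and D->E  =>  ~D
  ~D and A->D  =>  ~A
  ~A and F->A  =>  ~F
Final negated: {~A, ~C, ~D, ~E, ~F}
New negations: {~A, ~D, ~E, ~F}
Count = 4

4


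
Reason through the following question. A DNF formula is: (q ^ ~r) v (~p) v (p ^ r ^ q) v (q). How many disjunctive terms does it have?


A DNF formula is a disjunction of terms (conjunctions).
Terms are separated by v.
Counting the disjuncts: 4 terms.

4


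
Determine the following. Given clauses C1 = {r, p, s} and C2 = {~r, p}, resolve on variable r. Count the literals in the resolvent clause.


Remove r from C1 and ~r from C2.
C1 remainder: {p, s}
C2 remainder: {p}
Union (resolvent): {p, s}
Resolvent has 2 literal(s).

2


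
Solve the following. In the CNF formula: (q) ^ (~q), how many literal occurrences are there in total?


Counting literals in each clause:
Clause 1: 1 literal(s)
Clause 2: 1 literal(s)
Total = 2

2


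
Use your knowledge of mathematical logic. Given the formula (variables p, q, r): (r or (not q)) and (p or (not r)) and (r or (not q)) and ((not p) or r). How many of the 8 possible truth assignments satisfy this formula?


Evaluate all 8 assignments for p, q, r:
p=0, q=0, r=0: 1
p=0, q=0, r=1: 0
p=0, q=1, r=0: 0
p=0, q=1, r=1: 0
p=1, q=0, r=0: 0
p=1, q=0, r=1: 1
p=1, q=1, r=0: 0
p=1, q=1, r=1: 1
Satisfying count = 3

3


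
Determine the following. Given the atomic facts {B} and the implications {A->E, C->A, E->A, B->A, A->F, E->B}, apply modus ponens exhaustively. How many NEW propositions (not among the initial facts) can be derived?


Initial facts: {B}
Apply modus ponens to closure:
  B and B->A  =>  A
  A and A->F  =>  F
  A and A->E  =>  E
Final known: {A, B, E, F}
New propositions: {A, E, F}
Count = 3

3


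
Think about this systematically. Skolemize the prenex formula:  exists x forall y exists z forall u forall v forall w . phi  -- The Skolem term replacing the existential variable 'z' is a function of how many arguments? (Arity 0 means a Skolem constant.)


Quantifier prefix: exists x forall y exists z forall u forall v forall w
'z' is existentially quantified at position 3.
Universal variables preceding it: y
Skolem function arity = 1

1


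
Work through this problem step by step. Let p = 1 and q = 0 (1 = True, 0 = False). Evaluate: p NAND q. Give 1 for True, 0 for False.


p = 1, q = 0
Operation: p NAND q
Evaluate: 1 NAND 0 = 1

1
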